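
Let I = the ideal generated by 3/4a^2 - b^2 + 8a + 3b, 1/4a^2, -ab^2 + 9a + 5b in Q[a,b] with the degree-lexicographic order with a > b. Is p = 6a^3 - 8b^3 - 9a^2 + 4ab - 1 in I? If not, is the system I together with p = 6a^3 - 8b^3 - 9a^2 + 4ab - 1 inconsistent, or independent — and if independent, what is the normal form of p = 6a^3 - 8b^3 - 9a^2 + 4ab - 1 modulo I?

First compute the reduced Gröbner basis of I by Buchberger's algorithm.
f_1 = 3/4a^2 - b^2 + 8a + 3b, LT = a^2.
f_2 = 1/4a^2, LT = a^2.
f_3 = -ab^2 + 9a + 5b, LT = ab^2.

S(f_1,f_2): lcm = a^2. S = -4/3b^2 + 32/3a + 4b.
  leading term b^2: no divisor's leading term divides it; move -4/3b^2 to the remainder.
  leading term a: no divisor's leading term divides it; move 32/3a to the remainder.
  leading term b: no divisor's leading term divides it; move 4b to the remainder.
  remainder -4/3b^2 + 32/3a + 4b ≠ 0; add h_4 = -4/3b^2 + 32/3a + 4b to the basis.

S(f_1,f_3): lcm = a^2b^2. S = -4/3b^4 + 32/3ab^2 + 4b^3 + 9a^2 + 5ab.
  leading term b^4: subtract (b^2)·h_4 from -4/3b^4 + 32/3ab^2 + 4b^3 + 9a^2 + 5ab → 9a^2 + 5ab
  leading term a^2: subtract (12)·f_1 from 9a^2 + 5ab → 5ab + 12b^2 - 96a - 36b
  leading term ab: no divisor's leading term divides it; move 5ab to the remainder.
  leading term b^2: subtract (-9)·h_4 from 12b^2 - 96a - 36b → 0
  remainder 5ab ≠ 0; add h_5 = 5ab to the basis.

S(f_2,f_3): lcm = a^2b^2. S = 9a^2 + 5ab.
  leading term a^2: subtract (12)·f_1 from 9a^2 + 5ab → 5ab + 12b^2 - 96a - 36b
  leading term ab: subtract (1)·h_5 from 5ab + 12b^2 - 96a - 36b → 12b^2 - 96a - 36b
  leading term b^2: subtract (-9)·h_4 from 12b^2 - 96a - 36b → 0
  remainder 0.

S(f_1,h_4): leading monomials are coprime, so the S-polynomial reduces to 0 (Buchberger's first criterion).
S(f_2,h_4): leading monomials are coprime, so the S-polynomial reduces to 0 (Buchberger's first criterion).
S(f_3,h_4): lcm = ab^2. S = 8a^2 + 3ab - 9a - 5b.
  leading term a^2: subtract (32/3)·f_1 from 8a^2 + 3ab - 9a - 5b → 3ab + 32/3b^2 - 283/3a - 37b
  leading term ab: subtract (3/5)·h_5 from 3ab + 32/3b^2 - 283/3a - 37b → 32/3b^2 - 283/3a - 37b
  leading term b^2: subtract (-8)·h_4 from 32/3b^2 - 283/3a - 37b → -9a - 5b
  leading term a: no divisor's leading term divides it; move -9a to the remainder.
  leading term b: no divisor's leading term divides it; move -5b to the remainder.
  remainder -9a - 5b ≠ 0; add h_6 = -9a - 5b to the basis.

S(f_1,h_5): lcm = a^2b. S = -4/3b^3 + 32/3ab + 4b^2.
  leading term b^3: subtract (b)·h_4 from -4/3b^3 + 32/3ab + 4b^2 → 0
  remainder 0.

S(f_2,h_5): lcm = a^2b. S = 0.
  remainder 0.

S(f_3,h_5): lcm = ab^2. S = -9a - 5b.
  leading term a: subtract (1)·h_6 from -9a - 5b → 0
  remainder 0.

S(h_4,h_5): lcm = ab^2. S = -8a^2 - 3ab.
  leading term a^2: subtract (-32/3)·f_1 from -8a^2 - 3ab → -3ab - 32/3b^2 + 256/3a + 32b
  leading term ab: subtract (-3/5)·h_5 from -3ab - 32/3b^2 + 256/3a + 32b → -32/3b^2 + 256/3a + 32b
  leading term b^2: subtract (8)·h_4 from -32/3b^2 + 256/3a + 32b → 0
  remainder 0.

S(f_1,h_6): lcm = a^2. S = -5/9ab - 4/3b^2 + 32/3a + 4b.
  leading term ab: subtract (-1/9)·h_5 from -5/9ab - 4/3b^2 + 32/3a + 4b → -4/3b^2 + 32/3a + 4b
  leading term b^2: subtract (1)·h_4 from -4/3b^2 + 32/3a + 4b → 0
  remainder 0.

S(f_2,h_6): lcm = a^2. S = -5/9ab.
  leading term ab: subtract (-1/9)·h_5 from -5/9ab → 0
  remainder 0.

S(f_3,h_6): lcm = ab^2. S = -5/9b^3 - 9a - 5b.
  leading term b^3: subtract (5/12b)·h_4 from -5/9b^3 - 9a - 5b → -40/9ab - 5/3b^2 - 9a - 5b
  leading term ab: subtract (-8/9)·h_5 from -40/9ab - 5/3b^2 - 9a - 5b → -5/3b^2 - 9a - 5b
  leading term b^2: subtract (5/4)·h_4 from -5/3b^2 - 9a - 5b → -67/3a - 10b
  leading term a: subtract (67/27)·h_6 from -67/3a - 10b → 65/27b
  leading term b: no divisor's leading term divides it; move 65/27b to the remainder.
  remainder 65/27b ≠ 0; add h_7 = 65/27b to the basis.

S(h_4,h_6): leading monomials are coprime, so the S-polynomial reduces to 0 (Buchberger's first criterion).
S(h_5,h_6): lcm = ab. S = -5/9b^2.
  leading term b^2: subtract (5/12)·h_4 from -5/9b^2 → -40/9a - 5/3b
  leading term a: subtract (40/81)·h_6 from -40/9a - 5/3b → 65/81b
  leading term b: subtract (1/3)·h_7 from 65/81b → 0
  remainder 0.

S(f_1,h_7): leading monomials are coprime, so the S-polynomial reduces to 0 (Buchberger's first criterion).
S(f_2,h_7): leading monomials are coprime, so the S-polynomial reduces to 0 (Buchberger's first criterion).
S(f_3,h_7): lcm = ab^2. S = -9a - 5b.
  leading term a: subtract (1)·h_6 from -9a - 5b → 0
  remainder 0.

S(h_4,h_7): lcm = b^2. S = -8a - 3b.
  leading term a: subtract (8/9)·h_6 from -8a - 3b → 13/9b
  leading term b: subtract (3/5)·h_7 from 13/9b → 0
  remainder 0.

S(h_5,h_7): lcm = ab. S = 0.
  remainder 0.

S(h_6,h_7): leading monomials are coprime, so the S-polynomial reduces to 0 (Buchberger's first criterion).
Every S-polynomial of the final basis reduces to 0, so we have a Gröbner basis.
Inter-reduce: drop elements whose leading term is divisible by another's, tail-reduce, and make monic.
Reduced Gröbner basis: {a, b}.
Label its elements g_1 = a, g_2 = b.

Reduce p = 6a^3 - 8b^3 - 9a^2 + 4ab - 1 modulo G:
  leading term a^3: subtract (6a^2)·g_1 from 6a^3 - 8b^3 - 9a^2 + 4ab - 1 → -8b^3 - 9a^2 + 4ab - 1
  leading term b^3: subtract (-8b^2)·g_2 from -8b^3 - 9a^2 + 4ab - 1 → -9a^2 + 4ab - 1
  leading term a^2: subtract (-9a)·g_1 from -9a^2 + 4ab - 1 → 4ab - 1
  leading term ab: subtract (4b)·g_1 from 4ab - 1 → -1
  leading term 1: no divisor's leading term divides it; move -1 to the remainder.
  normal form = -1.
The normal form is nonzero, so p ∉ I. Since p minus its normal form lies in I, I + (p) = I + (r) where r = -1; decide whether this ideal is the whole ring.
Here r = -1 is a nonzero constant, hence a unit: 1 ∈ I + (p), the Gröbner basis of I + (p) is {1}, and the enlarged system has no common solution — adjoining p is inconsistent.

Adjoining 6a^3 - 8b^3 - 9a^2 + 4ab - 1 makes the ideal the whole ring: the system is inconsistent.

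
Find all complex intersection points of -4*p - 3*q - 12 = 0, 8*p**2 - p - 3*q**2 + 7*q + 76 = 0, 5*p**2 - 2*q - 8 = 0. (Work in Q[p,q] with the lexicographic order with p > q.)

{(0, -4)}

Compute a lex Gröbner basis by Buchberger's algorithm.
f_1 = -4*p - 3*q - 12, LT = p.
f_2 = 8*p**2 - p - 3*q**2 + 7*q + 76, LT = p**2.
f_3 = 5*p**2 - 2*q - 8, LT = p**2.

S(f_1,f_2): lcm = p**2. S = 3/4*p*q + 25/8*p + 3/8*q**2 - 7/8*q - 19/2.
  reduce S modulo (f_1, f_2, f_3):
  remainder -3/16*q**2 - 175/32*q - 151/8 ≠ 0; add h_4 = -3/16*q**2 - 175/32*q - 151/8 to the basis.

S(f_1,f_3): lcm = p**2. S = 3/4*p*q + 3*p + 2/5*q + 8/5.
  reduce S modulo (f_1, f_2, f_3, h_4):
  remainder 1969/160*q + 1969/40 ≠ 0; add h_5 = 1969/160*q + 1969/40 to the basis.

The other S-polynomials (S(f_2,f_3), S(f_1,h_4), S(f_2,h_4), S(f_3,h_4), S(f_1,h_5), S(f_2,h_5), S(f_3,h_5), S(h_4,h_5)) all reduce to 0 modulo the current basis, so we have a Gröbner basis.
Inter-reduce: drop elements whose leading term is divisible by another's, tail-reduce, and make monic.
Reduced Gröbner basis: {p, q + 4}.

A lex Gröbner basis eliminates variables successively. Here q + 4 depends only on q, with roots {-4}; lifting each root through the earlier basis elements recovers the full solutions.
  q = -4: the earlier basis element becomes p = 0, giving p = 0 — point (0, -4).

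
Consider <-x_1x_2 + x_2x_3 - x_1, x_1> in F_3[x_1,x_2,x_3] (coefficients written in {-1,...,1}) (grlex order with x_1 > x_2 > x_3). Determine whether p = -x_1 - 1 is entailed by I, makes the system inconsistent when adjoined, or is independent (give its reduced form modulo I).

Adjoining -x_1 - 1 makes the ideal the whole ring: the system is inconsistent.

First compute the reduced Gröbner basis of I by Buchberger's algorithm.
f_1 = -x_1x_2 + x_2x_3 - x_1, LT = x_1x_2.
f_2 = x_1, LT = x_1.

S(f_1,f_2): lcm = x_1x_2. S = -x_2x_3 + x_1.
  leading term x_2x_3: no divisor's leading term divides it; move -x_2x_3 to the remainder.
  leading term x_1: subtract (1)·f_2 from x_1 → 0
  remainder -x_2x_3 ≠ 0; add h_3 = -x_2x_3 to the basis.

S(f_1,h_3): lcm = x_1x_2x_3. S = -x_2x_3^2 + x_1x_3.
  leading term x_2x_3^2: subtract (x_3)·h_3 from -x_2x_3^2 + x_1x_3 → x_1x_3
  leading term x_1x_3: subtract (x_3)·f_2 from x_1x_3 → 0
  remainder 0.

S(f_2,h_3): leading monomials are coprime, so the S-polynomial reduces to 0 (Buchberger's first criterion).
Every S-polynomial of the final basis reduces to 0, so we have a Gröbner basis.
Inter-reduce: drop elements whose leading term is divisible by another's, tail-reduce, and make monic.
Reduced Gröbner basis: {x_2x_3, x_1}.
Label its elements g_1 = x_2x_3, g_2 = x_1.

Reduce p = -x_1 - 1 modulo G:
  leading term x_1: subtract (-1)·g_2 from -x_1 - 1 → -1
  leading term 1: no divisor's leading term divides it; move -1 to the remainder.
  normal form = -1.
The normal form is nonzero, so p ∉ I. Since p minus its normal form lies in I, I + (p) = I + (r) where r = -1; decide whether this ideal is the whole ring.
Here r = -1 is a nonzero constant, hence a unit: 1 ∈ I + (p), the Gröbner basis of I + (p) is {1}, and the enlarged system has no common solution — adjoining p is inconsistent.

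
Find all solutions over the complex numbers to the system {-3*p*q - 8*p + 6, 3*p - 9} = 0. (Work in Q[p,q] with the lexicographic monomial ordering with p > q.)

Compute a lex Gröbner basis by Buchberger's algorithm.
f_1 = -3*p*q - 8*p + 6, LT = p*q.
f_2 = 3*p - 9, LT = p.

S(f_1,f_2): lcm = p*q. S = 8/3*p + 3*q - 2.
  reduce S modulo (f_1, f_2):
  remainder 3*q + 6 ≠ 0; add h_3 = 3*q + 6 to the basis.

The other S-polynomials (S(f_1,h_3), S(f_2,h_3)) all reduce to 0 modulo the current basis, so we have a Gröbner basis.
Inter-reduce: drop elements whose leading term is divisible by another's, tail-reduce, and make monic.
Reduced Gröbner basis: {p - 3, q + 2}.

Since the basis is lex-ordered, q + 2 is univariate in q. Its roots are {-2}. Back-substituting each root into the other basis elements fixes the other coordinates.
  q = -2: the earlier basis element becomes p - 3 = 0, giving p = 3 — point (3, -2).
This is the nonlinear analogue of row-reducing a linear system.

{(3, -2)}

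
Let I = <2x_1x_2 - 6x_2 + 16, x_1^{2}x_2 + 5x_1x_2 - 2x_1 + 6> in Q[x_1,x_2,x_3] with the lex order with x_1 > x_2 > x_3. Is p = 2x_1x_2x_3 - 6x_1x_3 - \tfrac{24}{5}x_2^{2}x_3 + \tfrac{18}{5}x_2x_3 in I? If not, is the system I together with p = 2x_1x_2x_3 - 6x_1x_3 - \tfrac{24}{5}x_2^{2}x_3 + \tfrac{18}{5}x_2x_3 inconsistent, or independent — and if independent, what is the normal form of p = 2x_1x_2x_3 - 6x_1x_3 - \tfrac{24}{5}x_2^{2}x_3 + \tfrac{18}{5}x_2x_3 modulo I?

First compute the reduced Gröbner basis of I by Buchberger's algorithm.
f_1 = 2x_1x_2 - 6x_2 + 16, LT = x_1x_2.
f_2 = x_1^{2}x_2 + 5x_1x_2 - 2x_1 + 6, LT = x_1^{2}x_2.

S(f_1,f_2): lcm = x_1^{2}x_2. S = -8x_1x_2 + 10x_1 - 6.
  reduce S modulo (f_1, f_2):
  remainder 10x_1 - 24x_2 + 58 ≠ 0; add h_3 = 10x_1 - 24x_2 + 58 to the basis.

S(f_1,h_3): lcm = x_1x_2. S = \tfrac{12}{5}x_2^{2} - \tfrac{44}{5}x_2 + 8.
  reduce S modulo (f_1, f_2, h_3):
  remainder \tfrac{12}{5}x_2^{2} - \tfrac{44}{5}x_2 + 8 ≠ 0; add h_4 = \tfrac{12}{5}x_2^{2} - \tfrac{44}{5}x_2 + 8 to the basis.

The other S-polynomials (S(f_2,h_3), S(f_1,h_4), S(f_2,h_4), S(h_3,h_4)) all reduce to 0 modulo the current basis, so we have a Gröbner basis.
Inter-reduce: drop elements whose leading term is divisible by another's, tail-reduce, and make monic.
Reduced Gröbner basis: {x_1 - \tfrac{12}{5}x_2 + \tfrac{29}{5}, x_2^{2} - \tfrac{11}{3}x_2 + \tfrac{10}{3}}.
Label its elements g_1 = x_1 - \tfrac{12}{5}x_2 + \tfrac{29}{5}, g_2 = x_2^{2} - \tfrac{11}{3}x_2 + \tfrac{10}{3}.

Reduce p = 2x_1x_2x_3 - 6x_1x_3 - \tfrac{24}{5}x_2^{2}x_3 + \tfrac{18}{5}x_2x_3 modulo G:
  leading term x_1x_2x_3: subtract (2x_2x_3)·g_1 from 2x_1x_2x_3 - 6x_1x_3 - \tfrac{24}{5}x_2^{2}x_3 + \tfrac{18}{5}x_2x_3 → -6x_1x_3 - 8x_2x_3
  leading term x_1x_3: subtract (-6x_3)·g_1 from -6x_1x_3 - 8x_2x_3 → -\tfrac{112}{5}x_2x_3 + \tfrac{174}{5}x_3
  leading term x_2x_3: no divisor's leading term divides it; move -\tfrac{112}{5}x_2x_3 to the remainder.
  leading term x_3: no divisor's leading term divides it; move \tfrac{174}{5}x_3 to the remainder.
  normal form = -\tfrac{112}{5}x_2x_3 + \tfrac{174}{5}x_3.
The normal form is nonzero, so p ∉ I. Since p minus its normal form lies in I, I + (p) = I + (r) where r = -\tfrac{112}{5}x_2x_3 + \tfrac{174}{5}x_3; decide whether this ideal is the whole ring.
Run Buchberger on G together with r (pairs among the g_i already reduce to 0 since G is a Gröbner basis):
g_1 = x_1 - \tfrac{12}{5}x_2 + \tfrac{29}{5}, LT = x_1.
g_2 = x_2^{2} - \tfrac{11}{3}x_2 + \tfrac{10}{3}, LT = x_2^{2}.
r = -\tfrac{112}{5}x_2x_3 + \tfrac{174}{5}x_3, LT = x_2x_3.

S(g_2,r): lcm = x_2^{2}x_3. S = -\tfrac{355}{168}x_2x_3 + \tfrac{10}{3}x_3.
  reduce S modulo (g_1, g_2, r):
  remainder \tfrac{475}{9408}x_3 ≠ 0; add m_4 = \tfrac{475}{9408}x_3 to the basis.

The other S-polynomials (S(g_1,g_2), S(g_1,r), S(g_1,m_4), S(g_2,m_4), S(r,m_4)) all reduce to 0 modulo the current basis, so we have a Gröbner basis.
Inter-reduce: drop elements whose leading term is divisible by another's, tail-reduce, and make monic.
Reduced Gröbner basis: {x_1 - \tfrac{12}{5}x_2 + \tfrac{29}{5}, x_2^{2} - \tfrac{11}{3}x_2 + \tfrac{10}{3}, x_3}.
The reduced Gröbner basis of I + (p) is {x_1 - \tfrac{12}{5}x_2 + \tfrac{29}{5}, x_2^{2} - \tfrac{11}{3}x_2 + \tfrac{10}{3}, x_3} ≠ {1}, a proper ideal, so the enlarged system stays consistent: p is independent of I, with normal form -\tfrac{112}{5}x_2x_3 + \tfrac{174}{5}x_3.

Ideal membership is decidable via reduction modulo a Gröbner basis.

2x_1x_2x_3 - 6x_1x_3 - \tfrac{24}{5}x_2^{2}x_3 + \tfrac{18}{5}x_2x_3 is independent of I; its normal form modulo I is -\tfrac{112}{5}x_2x_3 + \tfrac{174}{5}x_3.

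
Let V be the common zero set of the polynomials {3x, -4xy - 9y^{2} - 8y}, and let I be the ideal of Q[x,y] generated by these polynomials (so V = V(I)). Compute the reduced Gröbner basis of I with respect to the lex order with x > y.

G = {x, y^{2} + \tfrac{8}{9}y}

f_1 = 3x, LT = x.
f_2 = -4xy - 9y^{2} - 8y, LT = xy.

S(f_1,f_2): lcm = xy. S = -\tfrac{9}{4}y^{2} - 2y.
  reduce S modulo (f_1, f_2):
  remainder -\tfrac{9}{4}y^{2} - 2y ≠ 0; add g_3 = -\tfrac{9}{4}y^{2} - 2y to the basis.

The other S-polynomials (S(f_1,g_3), S(f_2,g_3)) all reduce to 0 modulo the current basis, so we have a Gröbner basis.
Inter-reduce: drop elements whose leading term is divisible by another's, tail-reduce, and make monic.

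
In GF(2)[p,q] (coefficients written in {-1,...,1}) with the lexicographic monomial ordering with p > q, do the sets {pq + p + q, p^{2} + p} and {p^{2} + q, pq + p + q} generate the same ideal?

No, the ideals differ.

For a fixed monomial order, each ideal has a unique reduced Gröbner basis; comparing bases decides equality.
Buchberger on the first generating set:
f_1 = pq + p + q, LT = pq.
f_2 = p^{2} + p, LT = p^{2}.

S(f_1,f_2): lcm = p^{2}q. S = p^{2}.
  reduce S modulo (f_1, f_2):
  remainder p ≠ 0; add g_3 = p to the basis.

S(f_1,g_3): lcm = pq. S = p + q.
  reduce S modulo (f_1, f_2, g_3):
  remainder q ≠ 0; add g_4 = q to the basis.

The other S-polynomials (S(f_2,g_3), S(f_1,g_4), S(f_2,g_4), S(g_3,g_4)) all reduce to 0 modulo the current basis, so we have a Gröbner basis.
Inter-reduce: drop elements whose leading term is divisible by another's, tail-reduce, and make monic.
Reduced Gröbner basis: {p, q}.

Buchberger on the second generating set:
h_1 = p^{2} + q, LT = p^{2}.
h_2 = pq + p + q, LT = pq.

S(h_1,h_2): lcm = p^{2}q. S = p^{2} + pq + q^{2}.
  reduce S modulo (h_1, h_2):
  remainder p + q^{2} ≠ 0; add k_3 = p + q^{2} to the basis.

S(h_2,k_3): lcm = pq. S = p + q^{3} + q.
  reduce S modulo (h_1, h_2, k_3):
  remainder q^{3} + q^{2} + q ≠ 0; add k_4 = q^{3} + q^{2} + q to the basis.

The other S-polynomials (S(h_1,k_3), S(h_1,k_4), S(h_2,k_4), S(k_3,k_4)) all reduce to 0 modulo the current basis, so we have a Gröbner basis.
Inter-reduce: drop elements whose leading term is divisible by another's, tail-reduce, and make monic.
Reduced Gröbner basis: {p + q^{2}, q^{3} + q^{2} + q}.

Since the reduced bases disagree, the two ideals are not the same.
The choice of monomial ordering does not affect the verdict — as long as both bases are computed under the same ordering, their equality decides ideal equality.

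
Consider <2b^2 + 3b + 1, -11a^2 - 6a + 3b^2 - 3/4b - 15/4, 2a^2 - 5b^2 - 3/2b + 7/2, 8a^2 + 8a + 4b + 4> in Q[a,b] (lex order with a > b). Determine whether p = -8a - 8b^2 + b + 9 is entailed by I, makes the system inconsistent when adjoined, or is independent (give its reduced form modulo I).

First compute the reduced Gröbner basis of I by Buchberger's algorithm.
f_1 = 2b^2 + 3b + 1, LT = b^2.
f_2 = -11a^2 - 6a + 3b^2 - 3/4b - 15/4, LT = a^2.
f_3 = 2a^2 - 5b^2 - 3/2b + 7/2, LT = a^2.
f_4 = 8a^2 + 8a + 4b + 4, LT = a^2.

S(f_2,f_3): lcm = a^2. S = 6/11a + 49/22b^2 + 9/11b - 31/22.
  leading term a: no divisor's leading term divides it; move 6/11a to the remainder.
  leading term b^2: subtract (49/44)·f_1 from 49/22b^2 + 9/11b - 31/22 → -111/44b - 111/44
  leading term b: no divisor's leading term divides it; move -111/44b to the remainder.
  leading term 1: no divisor's leading term divides it; move -111/44 to the remainder.
  remainder 6/11a - 111/44b - 111/44 ≠ 0; add h_5 = 6/11a - 111/44b - 111/44 to the basis.

S(f_2,f_4): lcm = a^2. S = -5/11a - 3/11b^2 - 19/44b - 7/44.
  leading term a: subtract (-5/6)·h_5 from -5/11a - 3/11b^2 - 19/44b - 7/44 → -3/11b^2 - 223/88b - 199/88
  leading term b^2: subtract (-3/22)·f_1 from -3/11b^2 - 223/88b - 199/88 → -17/8b - 17/8
  leading term b: no divisor's leading term divides it; move -17/8b to the remainder.
  leading term 1: no divisor's leading term divides it; move -17/8 to the remainder.
  remainder -17/8b - 17/8 ≠ 0; add h_6 = -17/8b - 17/8 to the basis.

The other S-polynomials (S(f_1,f_2), S(f_1,f_3), S(f_1,f_4), S(f_3,f_4), S(f_1,h_5), S(f_2,h_5), S(f_3,h_5), S(f_4,h_5), S(f_1,h_6), S(f_2,h_6), S(f_3,h_6), S(f_4,h_6), S(h_5,h_6)) all reduce to 0 modulo the current basis, so we have a Gröbner basis.
Inter-reduce: drop elements whose leading term is divisible by another's, tail-reduce, and make monic.
Reduced Gröbner basis: {a, b + 1}.
Label its elements g_1 = a, g_2 = b + 1.

Reduce p = -8a - 8b^2 + b + 9 modulo G:
  leading term a: subtract (-8)·g_1 from -8a - 8b^2 + b + 9 → -8b^2 + b + 9
  leading term b^2: subtract (-8b)·g_2 from -8b^2 + b + 9 → 9b + 9
  leading term b: subtract (9)·g_2 from 9b + 9 → 0
  normal form = 0.
Since the normal form is 0, p ∈ I.

-8a - 8b^2 + b + 9 lies in I (it reduces to 0).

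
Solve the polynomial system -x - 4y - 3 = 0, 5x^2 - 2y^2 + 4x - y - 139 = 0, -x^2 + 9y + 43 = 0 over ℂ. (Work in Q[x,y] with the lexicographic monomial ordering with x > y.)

Compute a lex Gröbner basis by Buchberger's algorithm.
f_1 = -x - 4y - 3, LT = x.
f_2 = 5x^2 + 4x - 2y^2 - y - 139, LT = x^2.
f_3 = -x^2 + 9y + 43, LT = x^2.

S(f_1,f_2): lcm = x^2. S = 4xy + 11/5x + 2/5y^2 + 1/5y + 139/5.
  reduce S modulo (f_1, f_2, f_3):
  remainder -78/5y^2 - 103/5y + 106/5 ≠ 0; add h_4 = -78/5y^2 - 103/5y + 106/5 to the basis.

S(f_1,f_3): lcm = x^2. S = 4xy + 3x + 9y + 43.
  reduce S modulo (f_1, f_2, f_3, h_4):
  remainder 239/39y + 478/39 ≠ 0; add h_5 = 239/39y + 478/39 to the basis.

The other S-polynomials (S(f_2,f_3), S(f_1,h_4), S(f_2,h_4), S(f_3,h_4), S(f_1,h_5), S(f_2,h_5), S(f_3,h_5), S(h_4,h_5)) all reduce to 0 modulo the current basis, so we have a Gröbner basis.
Inter-reduce: drop elements whose leading term is divisible by another's, tail-reduce, and make monic.
Reduced Gröbner basis: {x - 5, y + 2}.

Elimination: the polynomial y + 2 lies in the elimination ideal for y, so y ∈ {-2}. For each such y, the remaining basis elements (now univariate) give the rest of the solution.
  y = -2: the earlier basis element becomes x - 5 = 0, giving x = 5 — point (5, -2).

{(5, -2)}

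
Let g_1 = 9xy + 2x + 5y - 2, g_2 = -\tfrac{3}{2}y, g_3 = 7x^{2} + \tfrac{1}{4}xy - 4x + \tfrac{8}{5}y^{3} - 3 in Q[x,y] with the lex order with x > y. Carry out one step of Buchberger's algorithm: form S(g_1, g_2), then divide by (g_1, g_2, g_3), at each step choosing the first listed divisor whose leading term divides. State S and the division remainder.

lcm(LM(g_1), LM(g_2)) = xy.
S = (lcm/LT(g_1))·g_1 − (lcm/LT(g_2))·g_2 = \tfrac{2}{9}x + \tfrac{5}{9}y - \tfrac{2}{9}.
Reduce S modulo (g_1, g_2, g_3) in that order:
  leading term x: no divisor's leading term divides it; move \tfrac{2}{9}x to the remainder.
  leading term y: subtract (-\tfrac{10}{27})·g_2 from \tfrac{5}{9}y - \tfrac{2}{9} → -\tfrac{2}{9}
  leading term 1: no divisor's leading term divides it; move -\tfrac{2}{9} to the remainder.
The remainder \tfrac{2}{9}x - \tfrac{2}{9} is nonzero, so it would be added as the next basis element.

S(g_1, g_2) = \tfrac{2}{9}x + \tfrac{5}{9}y - \tfrac{2}{9}; remainder on division = \tfrac{2}{9}x - \tfrac{2}{9}.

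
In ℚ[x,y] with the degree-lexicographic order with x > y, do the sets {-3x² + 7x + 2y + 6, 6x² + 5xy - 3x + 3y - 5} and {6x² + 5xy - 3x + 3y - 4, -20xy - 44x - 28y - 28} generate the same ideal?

Since reduced Gröbner bases are canonical representatives of ideals under a given ordering, it suffices to compute and compare them.
Buchberger on the first generating set:
f_1 = -3x² + 7x + 2y + 6, LT = x².
f_2 = 6x² + 5xy - 3x + 3y - 5, LT = x².

S(f_1,f_2): lcm = x². S = -⅚xy - 11/6x - 7/6y - 7/6.
  leading term xy: no divisor's leading term divides it; move -⅚xy to the remainder.
  leading term x: no divisor's leading term divides it; move -11/6x to the remainder.
  leading term y: no divisor's leading term divides it; move -7/6y to the remainder.
  leading term 1: no divisor's leading term divides it; move -7/6 to the remainder.
  remainder -⅚xy - 11/6x - 7/6y - 7/6 ≠ 0; add g_3 = -⅚xy - 11/6x - 7/6y - 7/6 to the basis.

S(f_1,g_3): lcm = x²y. S = -11/5x² - 56/15xy - ⅔y² - 7/5x - 2y.
  leading term x²: subtract (11/15)·f_1 from -11/5x² - 56/15xy - ⅔y² - 7/5x - 2y → -56/15xy - ⅔y² - 98/15x - 52/15y - 22/5
  leading term xy: subtract (112/25)·g_3 from -56/15xy - ⅔y² - 98/15x - 52/15y - 22/5 → -⅔y² + 42/25x + 44/25y + 62/75
  leading term y²: no divisor's leading term divides it; move -⅔y² to the remainder.
  leading term x: no divisor's leading term divides it; move 42/25x to the remainder.
  leading term y: no divisor's leading term divides it; move 44/25y to the remainder.
  leading term 1: no divisor's leading term divides it; move 62/75 to the remainder.
  remainder -⅔y² + 42/25x + 44/25y + 62/75 ≠ 0; add g_4 = -⅔y² + 42/25x + 44/25y + 62/75 to the basis.

The other S-polynomials (S(f_2,g_3), S(f_1,g_4), S(f_2,g_4), S(g_3,g_4)) all reduce to 0 modulo the current basis, so we have a Gröbner basis.
Inter-reduce: drop elements whose leading term is divisible by another's, tail-reduce, and make monic.
Reduced Gröbner basis: {x² - 7/3x - ⅔y - 2, xy + 11/5x + 7/5y + 7/5, y² - 63/25x - 66/25y - 31/25}.

Buchberger on the second generating set:
h_1 = 6x² + 5xy - 3x + 3y - 4, LT = x².
h_2 = -20xy - 44x - 28y - 28, LT = xy.

S(h_1,h_2): lcm = x²y. S = ⅚xy² - 11/5x² - 19/10xy + ½y² - 7/5x - ⅔y.
  leading term xy²: subtract (-1/24y)·h_2 from ⅚xy² - 11/5x² - 19/10xy + ½y² - 7/5x - ⅔y → -11/5x² - 56/15xy - ⅔y² - 7/5x - 11/6y
  leading term x²: subtract (-11/30)·h_1 from -11/5x² - 56/15xy - ⅔y² - 7/5x - 11/6y → -19/10xy - ⅔y² - 5/2x - 11/15y - 22/15
  leading term xy: subtract (19/200)·h_2 from -19/10xy - ⅔y² - 5/2x - 11/15y - 22/15 → -⅔y² + 42/25x + 289/150y + 179/150
  leading term y²: no divisor's leading term divides it; move -⅔y² to the remainder.
  leading term x: no divisor's leading term divides it; move 42/25x to the remainder.
  leading term y: no divisor's leading term divides it; move 289/150y to the remainder.
  leading term 1: no divisor's leading term divides it; move 179/150 to the remainder.
  remainder -⅔y² + 42/25x + 289/150y + 179/150 ≠ 0; add k_3 = -⅔y² + 42/25x + 289/150y + 179/150 to the basis.

The other S-polynomials (S(h_1,k_3), S(h_2,k_3)) all reduce to 0 modulo the current basis, so we have a Gröbner basis.
Inter-reduce: drop elements whose leading term is divisible by another's, tail-reduce, and make monic.
Reduced Gröbner basis: {x² - 7/3x - ⅔y - 11/6, xy + 11/5x + 7/5y + 7/5, y² - 63/25x - 289/100y - 179/100}.

Since the reduced bases disagree, the two ideals are not the same.

No, the ideals differ.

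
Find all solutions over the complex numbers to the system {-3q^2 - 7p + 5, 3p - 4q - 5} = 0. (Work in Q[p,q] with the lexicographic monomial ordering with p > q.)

{(-1, -2), (5/27, -10/9)}

Compute a lex Gröbner basis by Buchberger's algorithm.
f_1 = -7p - 3q^2 + 5, LT = p.
f_2 = 3p - 4q - 5, LT = p.

S(f_1,f_2): lcm = p. S = 3/7q^2 + 4/3q + 20/21.
  leading term q^2: no divisor's leading term divides it; move 3/7q^2 to the remainder.
  leading term q: no divisor's leading term divides it; move 4/3q to the remainder.
  leading term 1: no divisor's leading term divides it; move 20/21 to the remainder.
  remainder 3/7q^2 + 4/3q + 20/21 ≠ 0; add h_3 = 3/7q^2 + 4/3q + 20/21 to the basis.

The other S-polynomials (S(f_1,h_3), S(f_2,h_3)) all reduce to 0 modulo the current basis, so we have a Gröbner basis.
Inter-reduce: drop elements whose leading term is divisible by another's, tail-reduce, and make monic.
Reduced Gröbner basis: {p - 4/3q - 5/3, q^2 + 28/9q + 20/9}.

Elimination: the polynomial q^2 + 28/9q + 20/9 lies in the elimination ideal for q, so q ∈ {-2, -10/9}. For each such q, the remaining basis elements (now univariate) give the rest of the solution.
  q = -2: the earlier basis element becomes p + 1 = 0, giving p = -1 — point (-1, -2).
  q = -10/9: the earlier basis element becomes p - 5/27 = 0, giving p = 5/27 — point (5/27, -10/9).
Check: every point annihilates each of the original generators.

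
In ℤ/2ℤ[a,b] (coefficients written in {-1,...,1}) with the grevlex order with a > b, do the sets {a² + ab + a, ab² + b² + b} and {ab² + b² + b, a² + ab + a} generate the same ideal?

For a fixed monomial order, each ideal has a unique reduced Gröbner basis; comparing bases decides equality.
Buchberger on the first generating set:
f_1 = a² + ab + a, LT = a².
f_2 = ab² + b² + b, LT = ab².

S(f_1,f_2): lcm = a²b². S = ab³ + ab.
  leading term ab³: subtract (b)·f_2 from ab³ + ab → b³ + ab + b²
  leading term b³: no divisor's leading term divides it; move b³ to the remainder.
  leading term ab: no divisor's leading term divides it; move ab to the remainder.
  leading term b²: no divisor's leading term divides it; move b² to the remainder.
  remainder b³ + ab + b² ≠ 0; add g_3 = b³ + ab + b² to the basis.

S(f_1,g_3): leading monomials are coprime, so the S-polynomial reduces to 0 (Buchberger's first criterion).
S(f_2,g_3): lcm = ab³. S = a²b + ab² + b³ + b².
  leading term a²b: subtract (b)·f_1 from a²b + ab² + b³ + b² → b³ + ab + b²
  leading term b³: subtract (1)·g_3 from b³ + ab + b² → 0
  remainder 0.

Every S-polynomial of the final basis reduces to 0, so we have a Gröbner basis.
Inter-reduce: drop elements whose leading term is divisible by another's, tail-reduce, and make monic.
Reduced Gröbner basis: {ab² + b² + b, b³ + ab + b², a² + ab + a}.

Buchberger on the second generating set:
h_1 = ab² + b² + b, LT = ab².
h_2 = a² + ab + a, LT = a².

S(h_1,h_2): lcm = a²b². S = ab³ + ab.
  leading term ab³: subtract (b)·h_1 from ab³ + ab → b³ + ab + b²
  leading term b³: no divisor's leading term divides it; move b³ to the remainder.
  leading term ab: no divisor's leading term divides it; move ab to the remainder.
  leading term b²: no divisor's leading term divides it; move b² to the remainder.
  remainder b³ + ab + b² ≠ 0; add k_3 = b³ + ab + b² to the basis.

S(h_1,k_3): lcm = ab³. S = a²b + ab² + b³ + b².
  leading term a²b: subtract (b)·h_2 from a²b + ab² + b³ + b² → b³ + ab + b²
  leading term b³: subtract (1)·k_3 from b³ + ab + b² → 0
  remainder 0.

S(h_2,k_3): leading monomials are coprime, so the S-polynomial reduces to 0 (Buchberger's first criterion).
Every S-polynomial of the final basis reduces to 0, so we have a Gröbner basis.
Inter-reduce: drop elements whose leading term is divisible by another's, tail-reduce, and make monic.
Reduced Gröbner basis: {ab² + b² + b, b³ + ab + b², a² + ab + a}.

These coincide, so the ideals are equal.

Yes, the ideals are equal.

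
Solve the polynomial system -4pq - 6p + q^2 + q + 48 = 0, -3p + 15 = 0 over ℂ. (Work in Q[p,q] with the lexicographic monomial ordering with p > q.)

Compute a lex Gröbner basis by Buchberger's algorithm.
f_1 = -4pq - 6p + q^2 + q + 48, LT = pq.
f_2 = -3p + 15, LT = p.

S(f_1,f_2): lcm = pq. S = 3/2p - 1/4q^2 + 19/4q - 12.
  leading term p: subtract (-1/2)·f_2 from 3/2p - 1/4q^2 + 19/4q - 12 → -1/4q^2 + 19/4q - 9/2
  leading term q^2: no divisor's leading term divides it; move -1/4q^2 to the remainder.
  leading term q: no divisor's leading term divides it; move 19/4q to the remainder.
  leading term 1: no divisor's leading term divides it; move -9/2 to the remainder.
  remainder -1/4q^2 + 19/4q - 9/2 ≠ 0; add h_3 = -1/4q^2 + 19/4q - 9/2 to the basis.

S(f_1,h_3): lcm = pq^2. S = 41/2pq - 18p - 1/4q^3 - 1/4q^2 - 12q.
  leading term pq: subtract (-41/8)·f_1 from 41/2pq - 18p - 1/4q^3 - 1/4q^2 - 12q → -195/4p - 1/4q^3 + 39/8q^2 - 55/8q + 246
  leading term p: subtract (65/4)·f_2 from -195/4p - 1/4q^3 + 39/8q^2 - 55/8q + 246 → -1/4q^3 + 39/8q^2 - 55/8q + 9/4
  leading term q^3: subtract (q)·h_3 from -1/4q^3 + 39/8q^2 - 55/8q + 9/4 → 1/8q^2 - 19/8q + 9/4
  leading term q^2: subtract (-1/2)·h_3 from 1/8q^2 - 19/8q + 9/4 → 0
  remainder 0.

S(f_2,h_3): leading monomials are coprime, so the S-polynomial reduces to 0 (Buchberger's first criterion).
Every S-polynomial of the final basis reduces to 0, so we have a Gröbner basis.
Inter-reduce: drop elements whose leading term is divisible by another's, tail-reduce, and make monic.
Reduced Gröbner basis: {p - 5, q^2 - 19q + 18}.

From the last basis element, q^2 - 19q + 18 = 0, so q takes values in {1, 18}. Each choice, substituted upward through the basis, yields the corresponding point(s) of the solution set.
  q = 1: the earlier basis element becomes p - 5 = 0, giving p = 5 — point (5, 1).
  q = 18: the earlier basis element becomes p - 5 = 0, giving p = 5 — point (5, 18).
Check: every point annihilates each of the original generators.

{(5, 1), (5, 18)}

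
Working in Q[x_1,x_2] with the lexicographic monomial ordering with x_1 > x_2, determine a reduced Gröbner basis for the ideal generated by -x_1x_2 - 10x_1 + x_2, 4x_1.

G = {x_1, x_2}

f_1 = -x_1x_2 - 10x_1 + x_2, LT = x_1x_2.
f_2 = 4x_1, LT = x_1.

S(f_1,f_2): lcm = x_1x_2. S = 10x_1 - x_2.
  leading term x_1: subtract (5/2)·f_2 from 10x_1 - x_2 → -x_2
  leading term x_2: no divisor's leading term divides it; move -x_2 to the remainder.
  remainder -x_2 ≠ 0; add g_3 = -x_2 to the basis.

The other S-polynomials (S(f_1,g_3), S(f_2,g_3)) all reduce to 0 modulo the current basis, so we have a Gröbner basis.
Inter-reduce: drop elements whose leading term is divisible by another's, tail-reduce, and make monic.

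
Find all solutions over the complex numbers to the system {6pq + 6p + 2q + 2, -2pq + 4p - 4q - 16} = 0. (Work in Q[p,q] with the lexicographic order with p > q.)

{(-1/3, -26/5), (2, -1)}

Compute a lex Gröbner basis by Buchberger's algorithm.
f_1 = 6pq + 6p + 2q + 2, LT = pq.
f_2 = -2pq + 4p - 4q - 16, LT = pq.

S(f_1,f_2): lcm = pq. S = 3p - \tfrac{5}{3}q - \tfrac{23}{3}.
  leading term p: no divisor's leading term divides it; move 3p to the remainder.
  leading term q: no divisor's leading term divides it; move -\tfrac{5}{3}q to the remainder.
  leading term 1: no divisor's leading term divides it; move -\tfrac{23}{3} to the remainder.
  remainder 3p - \tfrac{5}{3}q - \tfrac{23}{3} ≠ 0; add h_3 = 3p - \tfrac{5}{3}q - \tfrac{23}{3} to the basis.

S(f_1,h_3): lcm = pq. S = p + \tfrac{5}{9}q^{2} + \tfrac{26}{9}q + \tfrac{1}{3}.
  leading term p: subtract (\tfrac{1}{3})·h_3 from p + \tfrac{5}{9}q^{2} + \tfrac{26}{9}q + \tfrac{1}{3} → \tfrac{5}{9}q^{2} + \tfrac{31}{9}q + \tfrac{26}{9}
  leading term q^{2}: no divisor's leading term divides it; move \tfrac{5}{9}q^{2} to the remainder.
  leading term q: no divisor's leading term divides it; move \tfrac{31}{9}q to the remainder.
  leading term 1: no divisor's leading term divides it; move \tfrac{26}{9} to the remainder.
  remainder \tfrac{5}{9}q^{2} + \tfrac{31}{9}q + \tfrac{26}{9} ≠ 0; add h_4 = \tfrac{5}{9}q^{2} + \tfrac{31}{9}q + \tfrac{26}{9} to the basis.

S(f_2,h_3): lcm = pq. S = -2p + \tfrac{5}{9}q^{2} + \tfrac{41}{9}q + 8.
  leading term p: subtract (-\tfrac{2}{3})·h_3 from -2p + \tfrac{5}{9}q^{2} + \tfrac{41}{9}q + 8 → \tfrac{5}{9}q^{2} + \tfrac{31}{9}q + \tfrac{26}{9}
  leading term q^{2}: subtract (1)·h_4 from \tfrac{5}{9}q^{2} + \tfrac{31}{9}q + \tfrac{26}{9} → 0
  remainder 0.

S(f_1,h_4): lcm = pq^{2}. S = -\tfrac{26}{5}pq - \tfrac{26}{5}p + \tfrac{1}{3}q^{2} + \tfrac{1}{3}q.
  leading term pq: subtract (-\tfrac{13}{15})·f_1 from -\tfrac{26}{5}pq - \tfrac{26}{5}p + \tfrac{1}{3}q^{2} + \tfrac{1}{3}q → \tfrac{1}{3}q^{2} + \tfrac{31}{15}q + \tfrac{26}{15}
  leading term q^{2}: subtract (\tfrac{3}{5})·h_4 from \tfrac{1}{3}q^{2} + \tfrac{31}{15}q + \tfrac{26}{15} → 0
  remainder 0.

S(f_2,h_4): lcm = pq^{2}. S = -\tfrac{41}{5}pq - \tfrac{26}{5}p + 2q^{2} + 8q.
  leading term pq: subtract (-\tfrac{41}{30})·f_1 from -\tfrac{41}{5}pq - \tfrac{26}{5}p + 2q^{2} + 8q → 3p + 2q^{2} + \tfrac{161}{15}q + \tfrac{41}{15}
  leading term p: subtract (1)·h_3 from 3p + 2q^{2} + \tfrac{161}{15}q + \tfrac{41}{15} → 2q^{2} + \tfrac{62}{5}q + \tfrac{52}{5}
  leading term q^{2}: subtract (\tfrac{18}{5})·h_4 from 2q^{2} + \tfrac{62}{5}q + \tfrac{52}{5} → 0
  remainder 0.

S(h_3,h_4): leading monomials are coprime, so the S-polynomial reduces to 0 (Buchberger's first criterion).
Every S-polynomial of the final basis reduces to 0, so we have a Gröbner basis.
Inter-reduce: drop elements whose leading term is divisible by another's, tail-reduce, and make monic.
Reduced Gröbner basis: {p - \tfrac{5}{9}q - \tfrac{23}{9}, q^{2} + \tfrac{31}{5}q + \tfrac{26}{5}}.

From the last basis element, q^{2} + \tfrac{31}{5}q + \tfrac{26}{5} = 0, so q takes values in {-26/5, -1}. Each choice, substituted upward through the basis, yields the corresponding point(s) of the solution set.
  q = -26/5: the earlier basis element becomes p + \tfrac{1}{3} = 0, giving p = -1/3 — point (-1/3, -26/5).
  q = -1: the earlier basis element becomes p - 2 = 0, giving p = 2 — point (2, -1).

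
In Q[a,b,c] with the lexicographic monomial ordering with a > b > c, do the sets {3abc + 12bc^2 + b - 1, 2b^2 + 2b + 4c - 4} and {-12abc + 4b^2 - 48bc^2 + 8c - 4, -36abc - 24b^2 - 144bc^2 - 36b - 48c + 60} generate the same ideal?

For a fixed monomial order, each ideal has a unique reduced Gröbner basis; comparing bases decides equality.
Buchberger on the first generating set:
f_1 = 3abc + 12bc^2 + b - 1, LT = abc.
f_2 = 2b^2 + 2b + 4c - 4, LT = b^2.

S(f_1,f_2): lcm = ab^2c. S = -abc - 2ac^2 + 2ac + 4b^2c^2 + 1/3b^2 - 1/3b.
  leading term abc: subtract (-1/3)·f_1 from -abc - 2ac^2 + 2ac + 4b^2c^2 + 1/3b^2 - 1/3b → -2ac^2 + 2ac + 4b^2c^2 + 1/3b^2 + 4bc^2 - 1/3
  leading term ac^2: no divisor's leading term divides it; move -2ac^2 to the remainder.
  leading term ac: no divisor's leading term divides it; move 2ac to the remainder.
  leading term b^2c^2: subtract (2c^2)·f_2 from 4b^2c^2 + 1/3b^2 + 4bc^2 - 1/3 → 1/3b^2 - 8c^3 + 8c^2 - 1/3
  leading term b^2: subtract (1/6)·f_2 from 1/3b^2 - 8c^3 + 8c^2 - 1/3 → -1/3b - 8c^3 + 8c^2 - 2/3c + 1/3
  leading term b: no divisor's leading term divides it; move -1/3b to the remainder.
  leading term c^3: no divisor's leading term divides it; move -8c^3 to the remainder.
  leading term c^2: no divisor's leading term divides it; move 8c^2 to the remainder.
  leading term c: no divisor's leading term divides it; move -2/3c to the remainder.
  leading term 1: no divisor's leading term divides it; move 1/3 to the remainder.
  remainder -2ac^2 + 2ac - 1/3b - 8c^3 + 8c^2 - 2/3c + 1/3 ≠ 0; add g_3 = -2ac^2 + 2ac - 1/3b - 8c^3 + 8c^2 - 2/3c + 1/3 to the basis.

The other S-polynomials (S(f_1,g_3), S(f_2,g_3)) all reduce to 0 modulo the current basis, so we have a Gröbner basis.
Inter-reduce: drop elements whose leading term is divisible by another's, tail-reduce, and make monic.
Reduced Gröbner basis: {abc + 4bc^2 + 1/3b - 1/3, ac^2 - ac + 1/6b + 4c^3 - 4c^2 + 1/3c - 1/6, b^2 + b + 2c - 2}.

Buchberger on the second generating set:
h_1 = -12abc + 4b^2 - 48bc^2 + 8c - 4, LT = abc.
h_2 = -36abc - 24b^2 - 144bc^2 - 36b - 48c + 60, LT = abc.

S(h_1,h_2): lcm = abc. S = -b^2 - b - 2c + 2.
  leading term b^2: no divisor's leading term divides it; move -b^2 to the remainder.
  leading term b: no divisor's leading term divides it; move -b to the remainder.
  leading term c: no divisor's leading term divides it; move -2c to the remainder.
  leading term 1: no divisor's leading term divides it; move 2 to the remainder.
  remainder -b^2 - b - 2c + 2 ≠ 0; add k_3 = -b^2 - b - 2c + 2 to the basis.

S(h_1,k_3): lcm = ab^2c. S = -abc - 2ac^2 + 2ac - 1/3b^3 + 4b^2c^2 - 2/3bc + 1/3b.
  leading term abc: subtract (1/12)·h_1 from -abc - 2ac^2 + 2ac - 1/3b^3 + 4b^2c^2 - 2/3bc + 1/3b → -2ac^2 + 2ac - 1/3b^3 + 4b^2c^2 - 1/3b^2 + 4bc^2 - 2/3bc + 1/3b - 2/3c + 1/3
  leading term ac^2: no divisor's leading term divides it; move -2ac^2 to the remainder.
  leading term ac: no divisor's leading term divides it; move 2ac to the remainder.
  leading term b^3: subtract (1/3b)·k_3 from -1/3b^3 + 4b^2c^2 - 1/3b^2 + 4bc^2 - 2/3bc + 1/3b - 2/3c + 1/3 → 4b^2c^2 + 4bc^2 - 1/3b - 2/3c + 1/3
  leading term b^2c^2: subtract (-4c^2)·k_3 from 4b^2c^2 + 4bc^2 - 1/3b - 2/3c + 1/3 → -1/3b - 8c^3 + 8c^2 - 2/3c + 1/3
  leading term b: no divisor's leading term divides it; move -1/3b to the remainder.
  leading term c^3: no divisor's leading term divides it; move -8c^3 to the remainder.
  leading term c^2: no divisor's leading term divides it; move 8c^2 to the remainder.
  leading term c: no divisor's leading term divides it; move -2/3c to the remainder.
  leading term 1: no divisor's leading term divides it; move 1/3 to the remainder.
  remainder -2ac^2 + 2ac - 1/3b - 8c^3 + 8c^2 - 2/3c + 1/3 ≠ 0; add k_4 = -2ac^2 + 2ac - 1/3b - 8c^3 + 8c^2 - 2/3c + 1/3 to the basis.

The other S-polynomials (S(h_2,k_3), S(h_1,k_4), S(h_2,k_4), S(k_3,k_4)) all reduce to 0 modulo the current basis, so we have a Gröbner basis.
Inter-reduce: drop elements whose leading term is divisible by another's, tail-reduce, and make monic.
Reduced Gröbner basis: {abc + 4bc^2 + 1/3b - 1/3, ac^2 - ac + 1/6b + 4c^3 - 4c^2 + 1/3c - 1/6, b^2 + b + 2c - 2}.

Same reduced basis, so the two generating sets span the same ideal.
The choice of monomial ordering does not affect the verdict — as long as both bases are computed under the same ordering, their equality decides ideal equality.

Yes, the ideals are equal.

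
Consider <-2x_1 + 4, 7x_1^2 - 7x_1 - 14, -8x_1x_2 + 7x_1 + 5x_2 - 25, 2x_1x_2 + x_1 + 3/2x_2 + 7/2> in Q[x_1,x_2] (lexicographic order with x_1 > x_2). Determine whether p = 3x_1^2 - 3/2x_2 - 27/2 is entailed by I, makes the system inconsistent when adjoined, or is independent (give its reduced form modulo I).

3x_1^2 - 3/2x_2 - 27/2 lies in I (it reduces to 0).

First compute the reduced Gröbner basis of I by Buchberger's algorithm.
f_1 = -2x_1 + 4, LT = x_1.
f_2 = 7x_1^2 - 7x_1 - 14, LT = x_1^2.
f_3 = -8x_1x_2 + 7x_1 + 5x_2 - 25, LT = x_1x_2.
f_4 = 2x_1x_2 + x_1 + 3/2x_2 + 7/2, LT = x_1x_2.

S(f_1,f_3): lcm = x_1x_2. S = 7/8x_1 - 11/8x_2 - 25/8.
  leading term x_1: subtract (-7/16)·f_1 from 7/8x_1 - 11/8x_2 - 25/8 → -11/8x_2 - 11/8
  leading term x_2: no divisor's leading term divides it; move -11/8x_2 to the remainder.
  leading term 1: no divisor's leading term divides it; move -11/8 to the remainder.
  remainder -11/8x_2 - 11/8 ≠ 0; add h_5 = -11/8x_2 - 11/8 to the basis.

The other S-polynomials (S(f_1,f_2), S(f_1,f_4), S(f_2,f_3), S(f_2,f_4), S(f_3,f_4), S(f_1,h_5), S(f_2,h_5), S(f_3,h_5), S(f_4,h_5)) all reduce to 0 modulo the current basis, so we have a Gröbner basis.
Inter-reduce: drop elements whose leading term is divisible by another's, tail-reduce, and make monic.
Reduced Gröbner basis: {x_1 - 2, x_2 + 1}.
Label its elements g_1 = x_1 - 2, g_2 = x_2 + 1.

Reduce p = 3x_1^2 - 3/2x_2 - 27/2 modulo G:
  leading term x_1^2: subtract (3x_1)·g_1 from 3x_1^2 - 3/2x_2 - 27/2 → 6x_1 - 3/2x_2 - 27/2
  leading term x_1: subtract (6)·g_1 from 6x_1 - 3/2x_2 - 27/2 → -3/2x_2 - 3/2
  leading term x_2: subtract (-3/2)·g_2 from -3/2x_2 - 3/2 → 0
  normal form = 0.
Since the normal form is 0, p ∈ I.

The remainder on division by a Gröbner basis is unique — it is the normal form.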